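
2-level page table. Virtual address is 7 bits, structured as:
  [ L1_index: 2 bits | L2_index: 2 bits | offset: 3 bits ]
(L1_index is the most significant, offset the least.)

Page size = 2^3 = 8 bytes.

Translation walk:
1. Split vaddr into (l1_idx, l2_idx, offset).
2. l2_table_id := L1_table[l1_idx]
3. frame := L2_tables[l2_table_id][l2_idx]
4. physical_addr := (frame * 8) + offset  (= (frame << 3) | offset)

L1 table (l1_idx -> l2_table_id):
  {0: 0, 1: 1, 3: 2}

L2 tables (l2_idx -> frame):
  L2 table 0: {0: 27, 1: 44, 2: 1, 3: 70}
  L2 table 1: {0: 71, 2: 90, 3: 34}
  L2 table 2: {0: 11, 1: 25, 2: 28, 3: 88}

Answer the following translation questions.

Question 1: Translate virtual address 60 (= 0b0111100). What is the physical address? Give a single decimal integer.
Answer: 276

Derivation:
vaddr = 60 = 0b0111100
Split: l1_idx=1, l2_idx=3, offset=4
L1[1] = 1
L2[1][3] = 34
paddr = 34 * 8 + 4 = 276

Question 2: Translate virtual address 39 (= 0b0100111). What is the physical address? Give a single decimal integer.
vaddr = 39 = 0b0100111
Split: l1_idx=1, l2_idx=0, offset=7
L1[1] = 1
L2[1][0] = 71
paddr = 71 * 8 + 7 = 575

Answer: 575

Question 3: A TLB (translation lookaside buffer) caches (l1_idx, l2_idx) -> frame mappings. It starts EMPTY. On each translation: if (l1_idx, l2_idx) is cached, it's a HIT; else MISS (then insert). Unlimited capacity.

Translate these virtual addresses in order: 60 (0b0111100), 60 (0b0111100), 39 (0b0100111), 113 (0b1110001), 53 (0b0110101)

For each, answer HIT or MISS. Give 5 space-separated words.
vaddr=60: (1,3) not in TLB -> MISS, insert
vaddr=60: (1,3) in TLB -> HIT
vaddr=39: (1,0) not in TLB -> MISS, insert
vaddr=113: (3,2) not in TLB -> MISS, insert
vaddr=53: (1,2) not in TLB -> MISS, insert

Answer: MISS HIT MISS MISS MISS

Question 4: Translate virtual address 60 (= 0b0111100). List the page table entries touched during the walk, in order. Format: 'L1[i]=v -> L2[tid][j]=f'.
Answer: L1[1]=1 -> L2[1][3]=34

Derivation:
vaddr = 60 = 0b0111100
Split: l1_idx=1, l2_idx=3, offset=4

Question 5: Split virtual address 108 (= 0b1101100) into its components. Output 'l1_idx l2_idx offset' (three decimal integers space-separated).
vaddr = 108 = 0b1101100
  top 2 bits -> l1_idx = 3
  next 2 bits -> l2_idx = 1
  bottom 3 bits -> offset = 4

Answer: 3 1 4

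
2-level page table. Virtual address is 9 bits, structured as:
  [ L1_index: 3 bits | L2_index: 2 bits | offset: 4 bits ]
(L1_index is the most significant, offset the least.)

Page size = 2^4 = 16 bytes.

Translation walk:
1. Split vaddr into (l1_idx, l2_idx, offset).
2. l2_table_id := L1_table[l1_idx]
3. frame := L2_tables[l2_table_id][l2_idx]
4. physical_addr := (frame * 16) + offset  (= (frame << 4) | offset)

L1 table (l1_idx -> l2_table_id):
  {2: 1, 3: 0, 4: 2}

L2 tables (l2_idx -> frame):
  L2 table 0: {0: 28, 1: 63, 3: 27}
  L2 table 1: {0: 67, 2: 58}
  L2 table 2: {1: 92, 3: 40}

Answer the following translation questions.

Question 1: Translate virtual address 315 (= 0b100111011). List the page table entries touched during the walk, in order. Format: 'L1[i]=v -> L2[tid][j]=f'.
vaddr = 315 = 0b100111011
Split: l1_idx=4, l2_idx=3, offset=11

Answer: L1[4]=2 -> L2[2][3]=40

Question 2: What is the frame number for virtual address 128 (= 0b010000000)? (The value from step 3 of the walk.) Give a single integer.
vaddr = 128: l1_idx=2, l2_idx=0
L1[2] = 1; L2[1][0] = 67

Answer: 67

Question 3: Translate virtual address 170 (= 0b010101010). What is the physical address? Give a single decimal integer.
vaddr = 170 = 0b010101010
Split: l1_idx=2, l2_idx=2, offset=10
L1[2] = 1
L2[1][2] = 58
paddr = 58 * 16 + 10 = 938

Answer: 938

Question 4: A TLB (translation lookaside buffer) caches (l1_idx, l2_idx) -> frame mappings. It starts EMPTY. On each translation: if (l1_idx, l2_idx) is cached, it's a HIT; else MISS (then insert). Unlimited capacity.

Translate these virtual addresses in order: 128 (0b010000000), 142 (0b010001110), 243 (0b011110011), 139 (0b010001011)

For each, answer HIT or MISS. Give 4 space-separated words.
Answer: MISS HIT MISS HIT

Derivation:
vaddr=128: (2,0) not in TLB -> MISS, insert
vaddr=142: (2,0) in TLB -> HIT
vaddr=243: (3,3) not in TLB -> MISS, insert
vaddr=139: (2,0) in TLB -> HIT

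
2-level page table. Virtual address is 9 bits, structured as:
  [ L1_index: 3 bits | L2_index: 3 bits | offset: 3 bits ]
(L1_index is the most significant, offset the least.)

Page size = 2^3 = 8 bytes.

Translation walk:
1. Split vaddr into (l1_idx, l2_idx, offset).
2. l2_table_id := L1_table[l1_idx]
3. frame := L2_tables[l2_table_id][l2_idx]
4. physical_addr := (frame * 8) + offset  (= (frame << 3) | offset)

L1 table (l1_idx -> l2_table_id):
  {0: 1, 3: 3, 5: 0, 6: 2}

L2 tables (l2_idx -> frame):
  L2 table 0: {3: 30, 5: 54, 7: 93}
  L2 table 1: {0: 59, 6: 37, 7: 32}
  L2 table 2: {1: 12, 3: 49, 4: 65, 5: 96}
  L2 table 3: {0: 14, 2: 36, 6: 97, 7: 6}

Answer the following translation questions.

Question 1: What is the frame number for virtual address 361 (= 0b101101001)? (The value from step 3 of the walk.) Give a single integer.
Answer: 54

Derivation:
vaddr = 361: l1_idx=5, l2_idx=5
L1[5] = 0; L2[0][5] = 54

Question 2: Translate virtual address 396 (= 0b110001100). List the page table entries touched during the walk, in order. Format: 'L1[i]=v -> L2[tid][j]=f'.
vaddr = 396 = 0b110001100
Split: l1_idx=6, l2_idx=1, offset=4

Answer: L1[6]=2 -> L2[2][1]=12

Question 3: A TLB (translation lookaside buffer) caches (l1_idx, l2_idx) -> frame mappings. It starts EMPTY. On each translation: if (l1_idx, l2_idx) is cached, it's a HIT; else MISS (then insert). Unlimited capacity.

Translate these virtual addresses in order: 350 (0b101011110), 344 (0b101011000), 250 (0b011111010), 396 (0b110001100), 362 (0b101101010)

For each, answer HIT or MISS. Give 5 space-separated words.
Answer: MISS HIT MISS MISS MISS

Derivation:
vaddr=350: (5,3) not in TLB -> MISS, insert
vaddr=344: (5,3) in TLB -> HIT
vaddr=250: (3,7) not in TLB -> MISS, insert
vaddr=396: (6,1) not in TLB -> MISS, insert
vaddr=362: (5,5) not in TLB -> MISS, insert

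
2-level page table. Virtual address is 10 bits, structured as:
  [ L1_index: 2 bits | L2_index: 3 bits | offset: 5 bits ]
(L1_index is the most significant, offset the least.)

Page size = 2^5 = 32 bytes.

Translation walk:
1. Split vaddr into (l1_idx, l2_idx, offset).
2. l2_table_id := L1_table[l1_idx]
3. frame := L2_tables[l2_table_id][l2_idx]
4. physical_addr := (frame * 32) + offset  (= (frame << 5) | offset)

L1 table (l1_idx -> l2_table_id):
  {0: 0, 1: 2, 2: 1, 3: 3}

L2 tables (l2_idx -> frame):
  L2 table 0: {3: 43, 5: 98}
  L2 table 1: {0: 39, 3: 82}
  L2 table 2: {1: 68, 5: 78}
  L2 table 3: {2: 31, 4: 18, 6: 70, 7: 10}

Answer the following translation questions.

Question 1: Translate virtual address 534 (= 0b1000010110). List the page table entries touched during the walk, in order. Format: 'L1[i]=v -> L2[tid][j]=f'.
vaddr = 534 = 0b1000010110
Split: l1_idx=2, l2_idx=0, offset=22

Answer: L1[2]=1 -> L2[1][0]=39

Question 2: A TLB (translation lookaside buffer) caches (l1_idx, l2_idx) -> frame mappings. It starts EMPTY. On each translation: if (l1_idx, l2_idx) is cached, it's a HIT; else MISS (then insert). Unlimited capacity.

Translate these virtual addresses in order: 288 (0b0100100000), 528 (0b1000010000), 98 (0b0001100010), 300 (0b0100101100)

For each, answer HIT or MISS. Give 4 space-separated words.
vaddr=288: (1,1) not in TLB -> MISS, insert
vaddr=528: (2,0) not in TLB -> MISS, insert
vaddr=98: (0,3) not in TLB -> MISS, insert
vaddr=300: (1,1) in TLB -> HIT

Answer: MISS MISS MISS HIT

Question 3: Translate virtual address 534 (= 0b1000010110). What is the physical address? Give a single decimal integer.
vaddr = 534 = 0b1000010110
Split: l1_idx=2, l2_idx=0, offset=22
L1[2] = 1
L2[1][0] = 39
paddr = 39 * 32 + 22 = 1270

Answer: 1270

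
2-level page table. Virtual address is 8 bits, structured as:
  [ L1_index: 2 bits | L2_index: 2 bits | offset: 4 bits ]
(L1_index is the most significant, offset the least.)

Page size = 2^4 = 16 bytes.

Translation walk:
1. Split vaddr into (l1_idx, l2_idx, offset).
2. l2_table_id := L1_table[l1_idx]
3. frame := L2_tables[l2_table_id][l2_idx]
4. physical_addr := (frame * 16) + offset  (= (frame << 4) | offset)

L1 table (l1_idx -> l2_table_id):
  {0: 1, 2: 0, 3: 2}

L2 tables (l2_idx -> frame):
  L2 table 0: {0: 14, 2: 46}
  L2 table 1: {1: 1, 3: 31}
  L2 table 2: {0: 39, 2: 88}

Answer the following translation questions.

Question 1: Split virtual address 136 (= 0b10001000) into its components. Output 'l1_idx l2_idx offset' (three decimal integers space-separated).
vaddr = 136 = 0b10001000
  top 2 bits -> l1_idx = 2
  next 2 bits -> l2_idx = 0
  bottom 4 bits -> offset = 8

Answer: 2 0 8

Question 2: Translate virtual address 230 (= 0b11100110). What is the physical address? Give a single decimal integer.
vaddr = 230 = 0b11100110
Split: l1_idx=3, l2_idx=2, offset=6
L1[3] = 2
L2[2][2] = 88
paddr = 88 * 16 + 6 = 1414

Answer: 1414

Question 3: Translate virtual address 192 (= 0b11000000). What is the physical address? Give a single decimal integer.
Answer: 624

Derivation:
vaddr = 192 = 0b11000000
Split: l1_idx=3, l2_idx=0, offset=0
L1[3] = 2
L2[2][0] = 39
paddr = 39 * 16 + 0 = 624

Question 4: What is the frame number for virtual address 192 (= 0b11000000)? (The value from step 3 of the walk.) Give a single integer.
vaddr = 192: l1_idx=3, l2_idx=0
L1[3] = 2; L2[2][0] = 39

Answer: 39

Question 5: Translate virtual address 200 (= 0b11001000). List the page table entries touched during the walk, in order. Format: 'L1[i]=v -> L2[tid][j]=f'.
Answer: L1[3]=2 -> L2[2][0]=39

Derivation:
vaddr = 200 = 0b11001000
Split: l1_idx=3, l2_idx=0, offset=8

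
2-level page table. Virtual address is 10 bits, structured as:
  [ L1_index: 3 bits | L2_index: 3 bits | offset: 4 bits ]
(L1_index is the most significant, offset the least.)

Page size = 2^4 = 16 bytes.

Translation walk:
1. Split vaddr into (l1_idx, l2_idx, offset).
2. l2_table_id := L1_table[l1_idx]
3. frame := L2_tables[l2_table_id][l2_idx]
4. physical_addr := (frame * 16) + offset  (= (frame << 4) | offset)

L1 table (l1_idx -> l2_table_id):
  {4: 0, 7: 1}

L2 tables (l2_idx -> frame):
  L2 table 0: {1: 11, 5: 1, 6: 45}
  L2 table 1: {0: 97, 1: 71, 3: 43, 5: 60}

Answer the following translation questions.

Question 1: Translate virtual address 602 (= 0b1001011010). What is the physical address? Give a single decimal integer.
vaddr = 602 = 0b1001011010
Split: l1_idx=4, l2_idx=5, offset=10
L1[4] = 0
L2[0][5] = 1
paddr = 1 * 16 + 10 = 26

Answer: 26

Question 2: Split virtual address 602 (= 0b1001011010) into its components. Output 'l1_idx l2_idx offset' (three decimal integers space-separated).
Answer: 4 5 10

Derivation:
vaddr = 602 = 0b1001011010
  top 3 bits -> l1_idx = 4
  next 3 bits -> l2_idx = 5
  bottom 4 bits -> offset = 10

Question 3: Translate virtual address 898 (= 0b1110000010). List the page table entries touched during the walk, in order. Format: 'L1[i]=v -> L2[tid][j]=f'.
vaddr = 898 = 0b1110000010
Split: l1_idx=7, l2_idx=0, offset=2

Answer: L1[7]=1 -> L2[1][0]=97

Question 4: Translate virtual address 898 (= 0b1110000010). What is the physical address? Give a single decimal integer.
vaddr = 898 = 0b1110000010
Split: l1_idx=7, l2_idx=0, offset=2
L1[7] = 1
L2[1][0] = 97
paddr = 97 * 16 + 2 = 1554

Answer: 1554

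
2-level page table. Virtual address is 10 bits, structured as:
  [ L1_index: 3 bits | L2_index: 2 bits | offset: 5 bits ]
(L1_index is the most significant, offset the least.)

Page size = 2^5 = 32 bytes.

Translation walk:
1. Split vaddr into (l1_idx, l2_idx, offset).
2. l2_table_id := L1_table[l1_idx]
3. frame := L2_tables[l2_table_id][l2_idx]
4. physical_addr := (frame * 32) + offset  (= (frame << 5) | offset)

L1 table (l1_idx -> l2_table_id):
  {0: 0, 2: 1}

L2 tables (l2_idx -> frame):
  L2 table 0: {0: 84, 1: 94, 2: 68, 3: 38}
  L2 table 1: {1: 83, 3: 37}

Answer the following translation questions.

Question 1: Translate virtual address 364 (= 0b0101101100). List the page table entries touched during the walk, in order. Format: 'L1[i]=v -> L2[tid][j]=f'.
vaddr = 364 = 0b0101101100
Split: l1_idx=2, l2_idx=3, offset=12

Answer: L1[2]=1 -> L2[1][3]=37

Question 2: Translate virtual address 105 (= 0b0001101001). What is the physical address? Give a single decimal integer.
vaddr = 105 = 0b0001101001
Split: l1_idx=0, l2_idx=3, offset=9
L1[0] = 0
L2[0][3] = 38
paddr = 38 * 32 + 9 = 1225

Answer: 1225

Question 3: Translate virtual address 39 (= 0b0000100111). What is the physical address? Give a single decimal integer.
vaddr = 39 = 0b0000100111
Split: l1_idx=0, l2_idx=1, offset=7
L1[0] = 0
L2[0][1] = 94
paddr = 94 * 32 + 7 = 3015

Answer: 3015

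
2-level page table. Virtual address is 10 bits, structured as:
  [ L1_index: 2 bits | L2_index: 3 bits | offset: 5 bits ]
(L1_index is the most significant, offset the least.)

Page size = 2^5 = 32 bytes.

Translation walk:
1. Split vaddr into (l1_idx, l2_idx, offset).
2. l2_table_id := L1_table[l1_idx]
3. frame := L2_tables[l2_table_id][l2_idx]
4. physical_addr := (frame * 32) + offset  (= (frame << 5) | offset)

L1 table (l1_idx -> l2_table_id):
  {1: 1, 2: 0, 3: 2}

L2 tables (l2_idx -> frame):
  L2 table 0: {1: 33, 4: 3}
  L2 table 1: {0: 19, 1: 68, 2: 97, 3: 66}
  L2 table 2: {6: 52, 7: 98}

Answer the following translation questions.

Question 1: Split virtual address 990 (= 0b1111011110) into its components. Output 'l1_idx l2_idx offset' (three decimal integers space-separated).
vaddr = 990 = 0b1111011110
  top 2 bits -> l1_idx = 3
  next 3 bits -> l2_idx = 6
  bottom 5 bits -> offset = 30

Answer: 3 6 30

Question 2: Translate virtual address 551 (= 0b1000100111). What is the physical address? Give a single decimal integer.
Answer: 1063

Derivation:
vaddr = 551 = 0b1000100111
Split: l1_idx=2, l2_idx=1, offset=7
L1[2] = 0
L2[0][1] = 33
paddr = 33 * 32 + 7 = 1063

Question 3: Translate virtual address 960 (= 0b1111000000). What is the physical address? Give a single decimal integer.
vaddr = 960 = 0b1111000000
Split: l1_idx=3, l2_idx=6, offset=0
L1[3] = 2
L2[2][6] = 52
paddr = 52 * 32 + 0 = 1664

Answer: 1664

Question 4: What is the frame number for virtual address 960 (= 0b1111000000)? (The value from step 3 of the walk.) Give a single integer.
vaddr = 960: l1_idx=3, l2_idx=6
L1[3] = 2; L2[2][6] = 52

Answer: 52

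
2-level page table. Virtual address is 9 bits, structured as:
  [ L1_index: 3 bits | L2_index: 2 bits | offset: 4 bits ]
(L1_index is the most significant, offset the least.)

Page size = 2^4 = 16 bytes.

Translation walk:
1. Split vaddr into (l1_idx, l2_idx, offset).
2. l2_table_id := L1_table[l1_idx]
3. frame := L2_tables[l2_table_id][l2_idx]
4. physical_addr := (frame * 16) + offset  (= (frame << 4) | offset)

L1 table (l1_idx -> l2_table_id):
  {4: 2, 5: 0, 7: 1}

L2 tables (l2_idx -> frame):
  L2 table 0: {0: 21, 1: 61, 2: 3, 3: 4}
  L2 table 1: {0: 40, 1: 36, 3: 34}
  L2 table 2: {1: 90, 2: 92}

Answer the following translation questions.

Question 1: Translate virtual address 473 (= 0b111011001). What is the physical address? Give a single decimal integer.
Answer: 585

Derivation:
vaddr = 473 = 0b111011001
Split: l1_idx=7, l2_idx=1, offset=9
L1[7] = 1
L2[1][1] = 36
paddr = 36 * 16 + 9 = 585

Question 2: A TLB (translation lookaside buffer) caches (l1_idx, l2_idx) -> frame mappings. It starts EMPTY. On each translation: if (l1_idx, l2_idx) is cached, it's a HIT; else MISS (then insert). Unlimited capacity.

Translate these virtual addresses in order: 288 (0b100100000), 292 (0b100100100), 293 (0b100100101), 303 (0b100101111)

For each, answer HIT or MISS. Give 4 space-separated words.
vaddr=288: (4,2) not in TLB -> MISS, insert
vaddr=292: (4,2) in TLB -> HIT
vaddr=293: (4,2) in TLB -> HIT
vaddr=303: (4,2) in TLB -> HIT

Answer: MISS HIT HIT HIT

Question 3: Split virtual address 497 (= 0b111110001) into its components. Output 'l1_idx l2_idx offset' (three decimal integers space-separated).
Answer: 7 3 1

Derivation:
vaddr = 497 = 0b111110001
  top 3 bits -> l1_idx = 7
  next 2 bits -> l2_idx = 3
  bottom 4 bits -> offset = 1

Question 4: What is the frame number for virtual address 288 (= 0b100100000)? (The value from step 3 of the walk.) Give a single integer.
vaddr = 288: l1_idx=4, l2_idx=2
L1[4] = 2; L2[2][2] = 92

Answer: 92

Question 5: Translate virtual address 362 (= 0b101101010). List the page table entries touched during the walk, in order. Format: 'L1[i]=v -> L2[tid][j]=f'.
Answer: L1[5]=0 -> L2[0][2]=3

Derivation:
vaddr = 362 = 0b101101010
Split: l1_idx=5, l2_idx=2, offset=10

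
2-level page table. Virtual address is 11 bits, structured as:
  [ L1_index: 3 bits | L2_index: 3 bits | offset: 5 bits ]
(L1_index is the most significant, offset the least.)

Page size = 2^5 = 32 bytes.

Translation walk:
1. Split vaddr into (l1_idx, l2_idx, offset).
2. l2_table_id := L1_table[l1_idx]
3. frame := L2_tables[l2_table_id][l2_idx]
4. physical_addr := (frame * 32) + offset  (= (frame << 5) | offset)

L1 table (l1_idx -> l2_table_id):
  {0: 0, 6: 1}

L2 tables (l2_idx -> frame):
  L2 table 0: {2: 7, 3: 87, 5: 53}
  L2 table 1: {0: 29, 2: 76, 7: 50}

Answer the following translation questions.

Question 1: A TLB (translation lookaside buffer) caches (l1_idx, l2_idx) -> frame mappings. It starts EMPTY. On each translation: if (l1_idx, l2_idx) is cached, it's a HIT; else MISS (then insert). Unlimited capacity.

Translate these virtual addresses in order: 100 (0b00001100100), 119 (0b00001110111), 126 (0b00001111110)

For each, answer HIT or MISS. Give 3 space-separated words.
vaddr=100: (0,3) not in TLB -> MISS, insert
vaddr=119: (0,3) in TLB -> HIT
vaddr=126: (0,3) in TLB -> HIT

Answer: MISS HIT HIT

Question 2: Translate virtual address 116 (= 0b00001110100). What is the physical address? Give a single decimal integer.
Answer: 2804

Derivation:
vaddr = 116 = 0b00001110100
Split: l1_idx=0, l2_idx=3, offset=20
L1[0] = 0
L2[0][3] = 87
paddr = 87 * 32 + 20 = 2804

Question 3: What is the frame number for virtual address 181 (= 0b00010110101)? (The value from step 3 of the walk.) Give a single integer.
Answer: 53

Derivation:
vaddr = 181: l1_idx=0, l2_idx=5
L1[0] = 0; L2[0][5] = 53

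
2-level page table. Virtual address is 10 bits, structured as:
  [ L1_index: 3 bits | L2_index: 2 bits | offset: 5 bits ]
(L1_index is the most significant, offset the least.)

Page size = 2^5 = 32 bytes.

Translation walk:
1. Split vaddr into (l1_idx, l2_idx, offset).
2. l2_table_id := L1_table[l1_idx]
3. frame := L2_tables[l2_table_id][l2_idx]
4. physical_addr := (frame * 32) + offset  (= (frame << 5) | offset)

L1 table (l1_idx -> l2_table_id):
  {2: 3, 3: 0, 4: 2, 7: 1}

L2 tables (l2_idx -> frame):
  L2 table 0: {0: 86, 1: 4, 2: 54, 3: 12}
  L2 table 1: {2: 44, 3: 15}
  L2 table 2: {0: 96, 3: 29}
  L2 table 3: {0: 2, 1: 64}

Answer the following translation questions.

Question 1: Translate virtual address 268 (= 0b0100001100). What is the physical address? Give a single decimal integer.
vaddr = 268 = 0b0100001100
Split: l1_idx=2, l2_idx=0, offset=12
L1[2] = 3
L2[3][0] = 2
paddr = 2 * 32 + 12 = 76

Answer: 76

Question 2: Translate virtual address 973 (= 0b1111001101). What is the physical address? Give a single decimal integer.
vaddr = 973 = 0b1111001101
Split: l1_idx=7, l2_idx=2, offset=13
L1[7] = 1
L2[1][2] = 44
paddr = 44 * 32 + 13 = 1421

Answer: 1421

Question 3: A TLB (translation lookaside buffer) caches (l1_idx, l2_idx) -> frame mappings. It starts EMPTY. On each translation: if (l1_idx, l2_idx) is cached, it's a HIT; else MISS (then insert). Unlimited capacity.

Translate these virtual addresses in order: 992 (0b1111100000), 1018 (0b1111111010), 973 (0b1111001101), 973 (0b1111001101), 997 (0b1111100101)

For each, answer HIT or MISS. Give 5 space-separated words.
Answer: MISS HIT MISS HIT HIT

Derivation:
vaddr=992: (7,3) not in TLB -> MISS, insert
vaddr=1018: (7,3) in TLB -> HIT
vaddr=973: (7,2) not in TLB -> MISS, insert
vaddr=973: (7,2) in TLB -> HIT
vaddr=997: (7,3) in TLB -> HIT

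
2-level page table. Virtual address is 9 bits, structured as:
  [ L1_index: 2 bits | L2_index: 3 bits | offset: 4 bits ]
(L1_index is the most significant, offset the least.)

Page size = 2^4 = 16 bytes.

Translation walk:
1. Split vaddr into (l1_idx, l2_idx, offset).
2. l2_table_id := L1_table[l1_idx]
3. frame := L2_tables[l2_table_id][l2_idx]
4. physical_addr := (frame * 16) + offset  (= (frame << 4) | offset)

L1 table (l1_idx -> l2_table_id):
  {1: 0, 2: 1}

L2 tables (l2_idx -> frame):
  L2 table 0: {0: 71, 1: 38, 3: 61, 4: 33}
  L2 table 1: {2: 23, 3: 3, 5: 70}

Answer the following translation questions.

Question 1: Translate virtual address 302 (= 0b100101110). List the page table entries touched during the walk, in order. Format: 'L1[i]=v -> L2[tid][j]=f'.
Answer: L1[2]=1 -> L2[1][2]=23

Derivation:
vaddr = 302 = 0b100101110
Split: l1_idx=2, l2_idx=2, offset=14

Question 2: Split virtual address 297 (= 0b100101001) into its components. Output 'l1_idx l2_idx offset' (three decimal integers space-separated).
vaddr = 297 = 0b100101001
  top 2 bits -> l1_idx = 2
  next 3 bits -> l2_idx = 2
  bottom 4 bits -> offset = 9

Answer: 2 2 9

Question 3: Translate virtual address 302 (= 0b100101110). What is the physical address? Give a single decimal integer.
Answer: 382

Derivation:
vaddr = 302 = 0b100101110
Split: l1_idx=2, l2_idx=2, offset=14
L1[2] = 1
L2[1][2] = 23
paddr = 23 * 16 + 14 = 382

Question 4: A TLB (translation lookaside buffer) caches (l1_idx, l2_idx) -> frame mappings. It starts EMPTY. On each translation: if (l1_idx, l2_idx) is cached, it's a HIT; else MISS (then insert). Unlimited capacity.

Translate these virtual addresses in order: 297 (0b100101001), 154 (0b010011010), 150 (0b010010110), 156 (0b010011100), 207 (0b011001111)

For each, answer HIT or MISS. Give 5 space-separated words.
vaddr=297: (2,2) not in TLB -> MISS, insert
vaddr=154: (1,1) not in TLB -> MISS, insert
vaddr=150: (1,1) in TLB -> HIT
vaddr=156: (1,1) in TLB -> HIT
vaddr=207: (1,4) not in TLB -> MISS, insert

Answer: MISS MISS HIT HIT MISS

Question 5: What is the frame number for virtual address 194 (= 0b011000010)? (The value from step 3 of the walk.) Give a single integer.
vaddr = 194: l1_idx=1, l2_idx=4
L1[1] = 0; L2[0][4] = 33

Answer: 33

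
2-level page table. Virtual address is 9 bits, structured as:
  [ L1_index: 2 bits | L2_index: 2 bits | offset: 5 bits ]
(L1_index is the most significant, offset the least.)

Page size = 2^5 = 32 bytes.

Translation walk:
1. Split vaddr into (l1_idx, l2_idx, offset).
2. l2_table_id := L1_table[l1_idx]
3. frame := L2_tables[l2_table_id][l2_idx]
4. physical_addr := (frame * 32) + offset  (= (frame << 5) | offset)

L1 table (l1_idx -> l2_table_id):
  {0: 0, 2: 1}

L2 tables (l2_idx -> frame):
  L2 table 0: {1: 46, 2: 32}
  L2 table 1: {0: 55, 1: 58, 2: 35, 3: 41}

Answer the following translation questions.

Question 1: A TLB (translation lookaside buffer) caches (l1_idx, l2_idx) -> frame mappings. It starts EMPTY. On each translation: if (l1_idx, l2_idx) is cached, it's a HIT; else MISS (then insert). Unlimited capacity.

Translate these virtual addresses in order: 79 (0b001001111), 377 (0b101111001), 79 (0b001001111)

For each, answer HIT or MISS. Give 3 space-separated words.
vaddr=79: (0,2) not in TLB -> MISS, insert
vaddr=377: (2,3) not in TLB -> MISS, insert
vaddr=79: (0,2) in TLB -> HIT

Answer: MISS MISS HIT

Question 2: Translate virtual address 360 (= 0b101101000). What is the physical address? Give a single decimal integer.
vaddr = 360 = 0b101101000
Split: l1_idx=2, l2_idx=3, offset=8
L1[2] = 1
L2[1][3] = 41
paddr = 41 * 32 + 8 = 1320

Answer: 1320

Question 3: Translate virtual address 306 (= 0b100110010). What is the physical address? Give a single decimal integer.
vaddr = 306 = 0b100110010
Split: l1_idx=2, l2_idx=1, offset=18
L1[2] = 1
L2[1][1] = 58
paddr = 58 * 32 + 18 = 1874

Answer: 1874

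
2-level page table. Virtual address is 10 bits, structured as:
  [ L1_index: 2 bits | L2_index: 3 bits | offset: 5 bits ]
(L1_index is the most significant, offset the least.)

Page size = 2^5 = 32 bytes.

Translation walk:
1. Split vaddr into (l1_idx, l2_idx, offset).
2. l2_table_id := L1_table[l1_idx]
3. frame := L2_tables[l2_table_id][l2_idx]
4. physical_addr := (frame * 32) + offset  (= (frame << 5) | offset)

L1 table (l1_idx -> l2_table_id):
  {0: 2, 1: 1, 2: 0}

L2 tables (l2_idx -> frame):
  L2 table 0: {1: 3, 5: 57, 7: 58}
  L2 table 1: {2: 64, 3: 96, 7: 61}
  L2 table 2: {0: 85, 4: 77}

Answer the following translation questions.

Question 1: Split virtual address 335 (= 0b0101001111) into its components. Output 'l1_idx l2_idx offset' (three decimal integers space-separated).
Answer: 1 2 15

Derivation:
vaddr = 335 = 0b0101001111
  top 2 bits -> l1_idx = 1
  next 3 bits -> l2_idx = 2
  bottom 5 bits -> offset = 15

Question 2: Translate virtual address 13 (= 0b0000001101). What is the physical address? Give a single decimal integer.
Answer: 2733

Derivation:
vaddr = 13 = 0b0000001101
Split: l1_idx=0, l2_idx=0, offset=13
L1[0] = 2
L2[2][0] = 85
paddr = 85 * 32 + 13 = 2733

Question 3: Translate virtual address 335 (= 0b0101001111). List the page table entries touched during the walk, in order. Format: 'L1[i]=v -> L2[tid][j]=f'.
Answer: L1[1]=1 -> L2[1][2]=64

Derivation:
vaddr = 335 = 0b0101001111
Split: l1_idx=1, l2_idx=2, offset=15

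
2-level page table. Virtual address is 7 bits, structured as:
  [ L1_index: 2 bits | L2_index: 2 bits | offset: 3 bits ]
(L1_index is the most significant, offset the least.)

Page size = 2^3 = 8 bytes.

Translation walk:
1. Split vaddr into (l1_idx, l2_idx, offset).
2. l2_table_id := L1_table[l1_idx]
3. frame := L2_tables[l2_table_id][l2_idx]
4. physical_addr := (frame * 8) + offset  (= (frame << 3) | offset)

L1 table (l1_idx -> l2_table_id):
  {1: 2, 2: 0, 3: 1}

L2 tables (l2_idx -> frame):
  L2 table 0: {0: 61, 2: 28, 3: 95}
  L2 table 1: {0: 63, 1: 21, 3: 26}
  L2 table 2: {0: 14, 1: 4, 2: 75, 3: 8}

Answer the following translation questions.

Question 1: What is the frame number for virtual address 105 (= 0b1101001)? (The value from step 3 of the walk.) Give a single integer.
vaddr = 105: l1_idx=3, l2_idx=1
L1[3] = 1; L2[1][1] = 21

Answer: 21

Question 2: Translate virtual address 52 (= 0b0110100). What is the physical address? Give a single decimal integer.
Answer: 604

Derivation:
vaddr = 52 = 0b0110100
Split: l1_idx=1, l2_idx=2, offset=4
L1[1] = 2
L2[2][2] = 75
paddr = 75 * 8 + 4 = 604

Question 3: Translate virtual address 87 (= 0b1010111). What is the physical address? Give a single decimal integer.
Answer: 231

Derivation:
vaddr = 87 = 0b1010111
Split: l1_idx=2, l2_idx=2, offset=7
L1[2] = 0
L2[0][2] = 28
paddr = 28 * 8 + 7 = 231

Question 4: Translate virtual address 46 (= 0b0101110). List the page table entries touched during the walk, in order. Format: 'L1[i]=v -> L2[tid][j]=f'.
Answer: L1[1]=2 -> L2[2][1]=4

Derivation:
vaddr = 46 = 0b0101110
Split: l1_idx=1, l2_idx=1, offset=6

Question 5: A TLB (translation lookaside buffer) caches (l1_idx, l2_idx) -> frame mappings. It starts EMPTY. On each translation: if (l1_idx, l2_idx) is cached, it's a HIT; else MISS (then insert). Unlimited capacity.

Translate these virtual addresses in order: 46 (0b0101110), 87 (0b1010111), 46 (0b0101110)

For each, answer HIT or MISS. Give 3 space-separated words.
vaddr=46: (1,1) not in TLB -> MISS, insert
vaddr=87: (2,2) not in TLB -> MISS, insert
vaddr=46: (1,1) in TLB -> HIT

Answer: MISS MISS HIT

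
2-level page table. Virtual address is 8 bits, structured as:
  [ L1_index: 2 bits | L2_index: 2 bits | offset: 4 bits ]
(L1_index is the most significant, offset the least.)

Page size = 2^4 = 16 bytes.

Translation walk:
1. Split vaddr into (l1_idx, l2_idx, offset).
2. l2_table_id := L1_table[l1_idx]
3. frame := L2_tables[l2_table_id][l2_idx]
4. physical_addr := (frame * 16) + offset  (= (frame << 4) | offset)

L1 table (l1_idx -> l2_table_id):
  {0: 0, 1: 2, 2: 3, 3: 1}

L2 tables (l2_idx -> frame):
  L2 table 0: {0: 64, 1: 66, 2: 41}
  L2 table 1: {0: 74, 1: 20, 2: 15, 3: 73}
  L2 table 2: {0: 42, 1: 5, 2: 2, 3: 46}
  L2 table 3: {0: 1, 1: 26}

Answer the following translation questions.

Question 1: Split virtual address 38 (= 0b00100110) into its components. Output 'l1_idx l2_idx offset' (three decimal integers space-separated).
vaddr = 38 = 0b00100110
  top 2 bits -> l1_idx = 0
  next 2 bits -> l2_idx = 2
  bottom 4 bits -> offset = 6

Answer: 0 2 6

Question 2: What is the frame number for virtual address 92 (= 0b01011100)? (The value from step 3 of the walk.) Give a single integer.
vaddr = 92: l1_idx=1, l2_idx=1
L1[1] = 2; L2[2][1] = 5

Answer: 5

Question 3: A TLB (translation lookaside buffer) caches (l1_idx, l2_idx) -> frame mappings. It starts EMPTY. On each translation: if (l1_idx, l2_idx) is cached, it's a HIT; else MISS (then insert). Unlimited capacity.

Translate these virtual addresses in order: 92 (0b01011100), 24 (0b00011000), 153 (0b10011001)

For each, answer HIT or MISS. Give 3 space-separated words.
Answer: MISS MISS MISS

Derivation:
vaddr=92: (1,1) not in TLB -> MISS, insert
vaddr=24: (0,1) not in TLB -> MISS, insert
vaddr=153: (2,1) not in TLB -> MISS, insert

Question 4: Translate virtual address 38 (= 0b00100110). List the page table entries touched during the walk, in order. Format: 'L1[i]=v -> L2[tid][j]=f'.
vaddr = 38 = 0b00100110
Split: l1_idx=0, l2_idx=2, offset=6

Answer: L1[0]=0 -> L2[0][2]=41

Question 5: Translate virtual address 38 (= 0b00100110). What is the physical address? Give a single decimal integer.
Answer: 662

Derivation:
vaddr = 38 = 0b00100110
Split: l1_idx=0, l2_idx=2, offset=6
L1[0] = 0
L2[0][2] = 41
paddr = 41 * 16 + 6 = 662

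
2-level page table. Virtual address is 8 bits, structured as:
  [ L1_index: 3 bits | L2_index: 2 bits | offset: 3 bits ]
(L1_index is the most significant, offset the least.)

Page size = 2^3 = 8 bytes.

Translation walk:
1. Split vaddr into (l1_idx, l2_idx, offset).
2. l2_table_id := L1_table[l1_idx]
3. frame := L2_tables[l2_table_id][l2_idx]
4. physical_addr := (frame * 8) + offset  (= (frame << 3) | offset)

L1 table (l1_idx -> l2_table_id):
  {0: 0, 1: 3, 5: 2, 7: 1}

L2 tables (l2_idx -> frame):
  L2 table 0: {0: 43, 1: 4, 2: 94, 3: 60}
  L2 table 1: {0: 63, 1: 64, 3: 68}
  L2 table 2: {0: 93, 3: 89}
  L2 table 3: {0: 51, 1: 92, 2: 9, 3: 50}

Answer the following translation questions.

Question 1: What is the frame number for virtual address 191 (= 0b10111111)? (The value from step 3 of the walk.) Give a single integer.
Answer: 89

Derivation:
vaddr = 191: l1_idx=5, l2_idx=3
L1[5] = 2; L2[2][3] = 89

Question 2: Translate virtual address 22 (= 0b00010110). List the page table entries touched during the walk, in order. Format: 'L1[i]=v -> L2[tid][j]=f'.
vaddr = 22 = 0b00010110
Split: l1_idx=0, l2_idx=2, offset=6

Answer: L1[0]=0 -> L2[0][2]=94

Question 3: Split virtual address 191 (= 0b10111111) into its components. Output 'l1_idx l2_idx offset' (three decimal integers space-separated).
Answer: 5 3 7

Derivation:
vaddr = 191 = 0b10111111
  top 3 bits -> l1_idx = 5
  next 2 bits -> l2_idx = 3
  bottom 3 bits -> offset = 7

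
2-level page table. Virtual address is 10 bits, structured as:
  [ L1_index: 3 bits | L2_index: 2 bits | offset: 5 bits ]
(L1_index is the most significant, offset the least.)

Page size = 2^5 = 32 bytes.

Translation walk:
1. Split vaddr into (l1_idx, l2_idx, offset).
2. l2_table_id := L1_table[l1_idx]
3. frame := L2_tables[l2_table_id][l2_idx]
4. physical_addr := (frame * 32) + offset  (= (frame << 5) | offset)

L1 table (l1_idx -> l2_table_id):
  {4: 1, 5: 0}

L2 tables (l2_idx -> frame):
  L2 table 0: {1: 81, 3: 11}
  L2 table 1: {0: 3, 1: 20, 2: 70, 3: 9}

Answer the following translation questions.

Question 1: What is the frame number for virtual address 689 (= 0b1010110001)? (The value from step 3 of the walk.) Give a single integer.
Answer: 81

Derivation:
vaddr = 689: l1_idx=5, l2_idx=1
L1[5] = 0; L2[0][1] = 81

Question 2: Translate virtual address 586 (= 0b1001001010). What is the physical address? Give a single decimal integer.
Answer: 2250

Derivation:
vaddr = 586 = 0b1001001010
Split: l1_idx=4, l2_idx=2, offset=10
L1[4] = 1
L2[1][2] = 70
paddr = 70 * 32 + 10 = 2250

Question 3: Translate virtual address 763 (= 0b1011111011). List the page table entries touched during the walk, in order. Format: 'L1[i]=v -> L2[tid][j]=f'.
vaddr = 763 = 0b1011111011
Split: l1_idx=5, l2_idx=3, offset=27

Answer: L1[5]=0 -> L2[0][3]=11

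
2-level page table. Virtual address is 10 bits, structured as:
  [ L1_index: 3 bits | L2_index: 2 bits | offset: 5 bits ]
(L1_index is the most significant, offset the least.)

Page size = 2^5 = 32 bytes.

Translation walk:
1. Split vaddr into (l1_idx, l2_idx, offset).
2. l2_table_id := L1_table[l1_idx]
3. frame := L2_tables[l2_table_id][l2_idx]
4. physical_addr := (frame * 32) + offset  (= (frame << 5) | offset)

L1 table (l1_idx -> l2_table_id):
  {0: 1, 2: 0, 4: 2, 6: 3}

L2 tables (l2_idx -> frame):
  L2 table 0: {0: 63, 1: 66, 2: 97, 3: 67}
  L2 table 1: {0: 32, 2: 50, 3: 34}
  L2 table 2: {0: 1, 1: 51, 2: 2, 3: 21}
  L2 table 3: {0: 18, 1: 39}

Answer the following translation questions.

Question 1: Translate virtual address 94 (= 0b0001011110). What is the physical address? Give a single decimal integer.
vaddr = 94 = 0b0001011110
Split: l1_idx=0, l2_idx=2, offset=30
L1[0] = 1
L2[1][2] = 50
paddr = 50 * 32 + 30 = 1630

Answer: 1630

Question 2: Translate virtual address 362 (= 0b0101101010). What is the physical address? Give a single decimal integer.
Answer: 2154

Derivation:
vaddr = 362 = 0b0101101010
Split: l1_idx=2, l2_idx=3, offset=10
L1[2] = 0
L2[0][3] = 67
paddr = 67 * 32 + 10 = 2154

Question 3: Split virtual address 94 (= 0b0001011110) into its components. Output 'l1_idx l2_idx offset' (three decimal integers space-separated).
vaddr = 94 = 0b0001011110
  top 3 bits -> l1_idx = 0
  next 2 bits -> l2_idx = 2
  bottom 5 bits -> offset = 30

Answer: 0 2 30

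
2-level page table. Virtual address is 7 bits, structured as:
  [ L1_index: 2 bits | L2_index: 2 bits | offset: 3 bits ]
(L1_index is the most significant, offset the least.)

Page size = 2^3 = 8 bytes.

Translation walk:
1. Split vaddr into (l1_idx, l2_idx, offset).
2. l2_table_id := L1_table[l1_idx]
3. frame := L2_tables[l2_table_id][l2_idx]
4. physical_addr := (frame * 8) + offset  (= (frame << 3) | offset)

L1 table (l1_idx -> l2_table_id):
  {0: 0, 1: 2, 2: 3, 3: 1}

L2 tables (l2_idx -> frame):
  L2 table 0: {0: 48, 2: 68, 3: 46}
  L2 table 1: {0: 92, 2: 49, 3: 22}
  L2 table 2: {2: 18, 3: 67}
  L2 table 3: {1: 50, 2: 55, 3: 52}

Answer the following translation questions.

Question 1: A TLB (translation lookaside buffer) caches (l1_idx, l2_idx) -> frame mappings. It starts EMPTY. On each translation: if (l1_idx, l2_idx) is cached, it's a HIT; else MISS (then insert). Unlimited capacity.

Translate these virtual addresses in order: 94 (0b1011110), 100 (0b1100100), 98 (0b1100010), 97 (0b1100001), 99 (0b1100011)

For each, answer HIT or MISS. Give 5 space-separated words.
vaddr=94: (2,3) not in TLB -> MISS, insert
vaddr=100: (3,0) not in TLB -> MISS, insert
vaddr=98: (3,0) in TLB -> HIT
vaddr=97: (3,0) in TLB -> HIT
vaddr=99: (3,0) in TLB -> HIT

Answer: MISS MISS HIT HIT HIT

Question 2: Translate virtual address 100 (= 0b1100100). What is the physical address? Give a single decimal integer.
vaddr = 100 = 0b1100100
Split: l1_idx=3, l2_idx=0, offset=4
L1[3] = 1
L2[1][0] = 92
paddr = 92 * 8 + 4 = 740

Answer: 740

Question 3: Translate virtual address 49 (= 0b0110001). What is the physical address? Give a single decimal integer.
vaddr = 49 = 0b0110001
Split: l1_idx=1, l2_idx=2, offset=1
L1[1] = 2
L2[2][2] = 18
paddr = 18 * 8 + 1 = 145

Answer: 145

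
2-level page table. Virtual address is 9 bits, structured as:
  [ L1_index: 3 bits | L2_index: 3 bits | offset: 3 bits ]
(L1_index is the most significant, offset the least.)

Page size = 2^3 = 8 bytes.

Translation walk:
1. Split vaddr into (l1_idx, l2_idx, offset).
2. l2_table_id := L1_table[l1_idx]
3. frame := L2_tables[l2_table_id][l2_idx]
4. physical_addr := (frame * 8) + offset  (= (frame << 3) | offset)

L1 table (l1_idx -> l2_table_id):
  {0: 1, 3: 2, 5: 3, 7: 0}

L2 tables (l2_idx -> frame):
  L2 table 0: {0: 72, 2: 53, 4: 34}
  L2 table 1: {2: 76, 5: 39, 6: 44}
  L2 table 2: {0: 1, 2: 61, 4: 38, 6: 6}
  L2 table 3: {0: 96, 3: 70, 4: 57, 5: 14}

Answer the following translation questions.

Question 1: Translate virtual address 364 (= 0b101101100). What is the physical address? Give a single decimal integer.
vaddr = 364 = 0b101101100
Split: l1_idx=5, l2_idx=5, offset=4
L1[5] = 3
L2[3][5] = 14
paddr = 14 * 8 + 4 = 116

Answer: 116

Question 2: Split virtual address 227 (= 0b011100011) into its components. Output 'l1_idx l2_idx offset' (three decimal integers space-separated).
Answer: 3 4 3

Derivation:
vaddr = 227 = 0b011100011
  top 3 bits -> l1_idx = 3
  next 3 bits -> l2_idx = 4
  bottom 3 bits -> offset = 3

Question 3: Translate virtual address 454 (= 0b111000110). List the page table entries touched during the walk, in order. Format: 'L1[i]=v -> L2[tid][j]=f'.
Answer: L1[7]=0 -> L2[0][0]=72

Derivation:
vaddr = 454 = 0b111000110
Split: l1_idx=7, l2_idx=0, offset=6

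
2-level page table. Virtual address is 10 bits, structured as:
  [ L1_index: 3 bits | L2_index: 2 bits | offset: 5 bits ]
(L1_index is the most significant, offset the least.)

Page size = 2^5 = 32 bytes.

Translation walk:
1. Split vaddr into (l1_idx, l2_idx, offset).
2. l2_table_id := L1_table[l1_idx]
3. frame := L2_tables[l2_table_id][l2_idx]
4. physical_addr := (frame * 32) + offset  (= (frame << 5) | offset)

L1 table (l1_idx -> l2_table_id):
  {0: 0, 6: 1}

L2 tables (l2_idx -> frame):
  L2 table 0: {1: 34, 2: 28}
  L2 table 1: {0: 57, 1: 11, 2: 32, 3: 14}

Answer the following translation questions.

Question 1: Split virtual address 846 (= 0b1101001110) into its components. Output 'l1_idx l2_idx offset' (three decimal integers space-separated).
Answer: 6 2 14

Derivation:
vaddr = 846 = 0b1101001110
  top 3 bits -> l1_idx = 6
  next 2 bits -> l2_idx = 2
  bottom 5 bits -> offset = 14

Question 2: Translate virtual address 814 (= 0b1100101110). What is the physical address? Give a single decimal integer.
vaddr = 814 = 0b1100101110
Split: l1_idx=6, l2_idx=1, offset=14
L1[6] = 1
L2[1][1] = 11
paddr = 11 * 32 + 14 = 366

Answer: 366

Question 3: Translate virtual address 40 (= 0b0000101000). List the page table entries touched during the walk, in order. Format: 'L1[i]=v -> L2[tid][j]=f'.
vaddr = 40 = 0b0000101000
Split: l1_idx=0, l2_idx=1, offset=8

Answer: L1[0]=0 -> L2[0][1]=34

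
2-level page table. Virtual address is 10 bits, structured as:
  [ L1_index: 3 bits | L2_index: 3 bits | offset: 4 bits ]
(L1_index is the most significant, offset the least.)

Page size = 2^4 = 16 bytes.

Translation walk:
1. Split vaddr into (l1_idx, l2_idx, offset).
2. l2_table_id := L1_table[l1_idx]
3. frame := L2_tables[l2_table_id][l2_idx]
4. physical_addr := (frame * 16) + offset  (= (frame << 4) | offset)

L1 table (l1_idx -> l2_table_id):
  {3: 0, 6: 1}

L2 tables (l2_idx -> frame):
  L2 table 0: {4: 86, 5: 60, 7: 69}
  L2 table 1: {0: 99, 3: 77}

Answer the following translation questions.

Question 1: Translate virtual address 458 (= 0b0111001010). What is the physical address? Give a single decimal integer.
Answer: 1386

Derivation:
vaddr = 458 = 0b0111001010
Split: l1_idx=3, l2_idx=4, offset=10
L1[3] = 0
L2[0][4] = 86
paddr = 86 * 16 + 10 = 1386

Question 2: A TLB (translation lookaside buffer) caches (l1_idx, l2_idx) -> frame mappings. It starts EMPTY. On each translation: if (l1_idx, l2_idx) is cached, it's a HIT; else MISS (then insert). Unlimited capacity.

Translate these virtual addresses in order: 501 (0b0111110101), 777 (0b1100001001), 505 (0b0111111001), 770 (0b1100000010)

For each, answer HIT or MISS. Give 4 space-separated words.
vaddr=501: (3,7) not in TLB -> MISS, insert
vaddr=777: (6,0) not in TLB -> MISS, insert
vaddr=505: (3,7) in TLB -> HIT
vaddr=770: (6,0) in TLB -> HIT

Answer: MISS MISS HIT HIT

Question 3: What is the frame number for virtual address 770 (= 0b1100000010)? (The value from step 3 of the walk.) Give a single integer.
vaddr = 770: l1_idx=6, l2_idx=0
L1[6] = 1; L2[1][0] = 99

Answer: 99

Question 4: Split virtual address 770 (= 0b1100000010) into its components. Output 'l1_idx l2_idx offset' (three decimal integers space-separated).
Answer: 6 0 2

Derivation:
vaddr = 770 = 0b1100000010
  top 3 bits -> l1_idx = 6
  next 3 bits -> l2_idx = 0
  bottom 4 bits -> offset = 2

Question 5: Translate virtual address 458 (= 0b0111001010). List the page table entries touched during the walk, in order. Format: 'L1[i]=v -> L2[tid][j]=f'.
Answer: L1[3]=0 -> L2[0][4]=86

Derivation:
vaddr = 458 = 0b0111001010
Split: l1_idx=3, l2_idx=4, offset=10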